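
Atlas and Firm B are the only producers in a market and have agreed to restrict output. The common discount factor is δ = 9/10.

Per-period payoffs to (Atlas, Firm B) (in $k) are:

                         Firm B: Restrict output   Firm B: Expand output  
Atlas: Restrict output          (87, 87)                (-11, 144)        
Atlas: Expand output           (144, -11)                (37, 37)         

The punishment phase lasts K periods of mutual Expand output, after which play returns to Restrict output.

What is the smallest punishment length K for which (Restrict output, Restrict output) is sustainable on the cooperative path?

2

Need Σ_{k=1}^{K} δ^k ≥ (144−87)/(87−37) = 1.1400 at δ = 9/10.
At K = 1 the sum is 0.9000 < 1.1400; at K = 2 it is 1.7100 ≥ 1.1400.
So the minimum punishment length is K = 2.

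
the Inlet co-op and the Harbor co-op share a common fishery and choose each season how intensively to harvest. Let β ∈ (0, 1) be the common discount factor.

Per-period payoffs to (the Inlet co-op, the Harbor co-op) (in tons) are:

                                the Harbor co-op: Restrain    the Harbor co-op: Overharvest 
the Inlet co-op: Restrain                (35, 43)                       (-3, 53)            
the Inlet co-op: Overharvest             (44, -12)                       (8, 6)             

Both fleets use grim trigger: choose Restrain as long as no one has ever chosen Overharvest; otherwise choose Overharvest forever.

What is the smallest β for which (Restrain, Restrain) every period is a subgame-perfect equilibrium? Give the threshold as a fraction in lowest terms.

For the Inlet co-op: deviation gain 44−35 = 9, per-period punishment loss 35−8 = 27. IC gives β ≥ 9/36 = 1/4.
For the Harbor co-op: gain 10, loss 37 per period, so β ≥ 10/47.
The tighter constraint is the Inlet co-op's, so cooperation needs β ≥ 1/4.

1/4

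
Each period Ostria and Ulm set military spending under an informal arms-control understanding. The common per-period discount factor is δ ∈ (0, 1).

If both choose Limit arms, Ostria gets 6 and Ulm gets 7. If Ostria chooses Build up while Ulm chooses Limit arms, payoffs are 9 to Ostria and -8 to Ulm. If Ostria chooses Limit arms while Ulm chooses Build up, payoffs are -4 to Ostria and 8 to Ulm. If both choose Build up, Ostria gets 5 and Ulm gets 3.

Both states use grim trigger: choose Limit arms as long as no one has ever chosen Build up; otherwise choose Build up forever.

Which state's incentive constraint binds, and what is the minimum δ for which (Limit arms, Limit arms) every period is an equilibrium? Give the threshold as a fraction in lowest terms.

Ostria; δ ≥ 3/4

Ostria's threshold: (9−6)/(9−5) = 3/4.
Ulm's threshold: (8−7)/(8−3) = 1/5.
3/4 > 1/5, so Ostria binds and δ* = 3/4.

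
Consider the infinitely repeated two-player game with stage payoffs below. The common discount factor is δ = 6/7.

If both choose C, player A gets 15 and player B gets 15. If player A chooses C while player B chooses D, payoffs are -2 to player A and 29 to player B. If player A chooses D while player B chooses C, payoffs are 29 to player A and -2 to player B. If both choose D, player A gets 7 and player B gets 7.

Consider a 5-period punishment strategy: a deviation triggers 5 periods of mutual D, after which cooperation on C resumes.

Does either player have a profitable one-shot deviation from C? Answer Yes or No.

No

A one-shot deviation gives 29 now, then 7 for 5 periods, then back to 15.
Gain from deviating: (29−15) today; loss: (15−7) in each of the next 5 periods.
No-deviation condition: (15−7)(δ+…+δ^5) ≥ 29−15, i.e. δ+…+δ^5 ≥ 7/4.
At δ = 6/7: δ+…+δ^5 = 3.2240 ≥ 1.7500.
So cooperation is sustainable.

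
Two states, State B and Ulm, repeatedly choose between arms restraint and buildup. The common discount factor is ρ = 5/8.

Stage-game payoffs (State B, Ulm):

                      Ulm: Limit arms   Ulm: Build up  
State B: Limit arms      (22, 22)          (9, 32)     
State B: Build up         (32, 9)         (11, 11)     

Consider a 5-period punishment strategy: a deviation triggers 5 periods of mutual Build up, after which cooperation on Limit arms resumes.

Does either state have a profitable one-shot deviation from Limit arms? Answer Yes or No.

No

Comparing payoff streams over the 6 periods until play realigns: cooperate → 22(1+ρ+…+ρ^5); deviate → 32 + 11(ρ+…+ρ^5).
Cooperation is sustained iff (22−11)(ρ+…+ρ^5) ≥ 32−22.
ρ+…+ρ^5 = 5/8·(1−(5/8)^5)/(1−5/8) = 1.5077, and (32−22)/(22−11) = 0.9091.
1.5077 ≥ 0.9091, so cooperation is sustainable.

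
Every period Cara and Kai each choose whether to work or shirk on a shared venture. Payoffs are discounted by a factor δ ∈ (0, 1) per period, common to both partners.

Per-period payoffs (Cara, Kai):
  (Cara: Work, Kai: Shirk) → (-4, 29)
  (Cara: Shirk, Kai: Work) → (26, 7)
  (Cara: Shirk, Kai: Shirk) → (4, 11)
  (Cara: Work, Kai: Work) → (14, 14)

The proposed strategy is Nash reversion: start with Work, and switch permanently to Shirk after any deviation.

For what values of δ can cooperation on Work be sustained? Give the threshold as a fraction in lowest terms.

Cara: cooperation gives 14 each period; deviation gives 26 once then 4 forever.
  14/(1−δ) ≥ 26 + 4δ/(1−δ) ⇒ δ ≥ 12/22 = 6/11.
Kai: cooperation gives 14 each period; deviation gives 29 once then 11 forever.
  δ ≥ 15/18 = 5/6.
Both must hold, so the binding constraint is Kai's: δ ≥ 5/6.

5/6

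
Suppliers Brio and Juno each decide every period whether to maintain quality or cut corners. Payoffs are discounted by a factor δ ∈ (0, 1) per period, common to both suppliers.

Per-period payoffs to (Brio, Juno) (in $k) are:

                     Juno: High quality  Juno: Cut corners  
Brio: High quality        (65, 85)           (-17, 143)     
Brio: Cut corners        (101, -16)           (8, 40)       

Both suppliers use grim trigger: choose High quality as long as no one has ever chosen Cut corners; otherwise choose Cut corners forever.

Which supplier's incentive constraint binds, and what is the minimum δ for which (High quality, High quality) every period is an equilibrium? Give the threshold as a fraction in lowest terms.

Juno; δ ≥ 58/103

For Brio: deviation gain 101−65 = 36, per-period punishment loss 65−8 = 57. IC gives δ ≥ 36/93 = 12/31.
For Juno: gain 58, loss 45 per period, so δ ≥ 58/103.
The tighter constraint is Juno's, so cooperation needs δ ≥ 58/103.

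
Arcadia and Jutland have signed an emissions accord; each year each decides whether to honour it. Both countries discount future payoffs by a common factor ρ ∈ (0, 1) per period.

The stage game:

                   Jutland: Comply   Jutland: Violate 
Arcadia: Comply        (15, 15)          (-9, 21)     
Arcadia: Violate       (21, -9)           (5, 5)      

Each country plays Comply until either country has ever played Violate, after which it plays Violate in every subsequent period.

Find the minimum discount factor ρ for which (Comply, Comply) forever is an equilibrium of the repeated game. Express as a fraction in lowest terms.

3/8

One-period gain from deviating is 21 − 15 = 6. The loss is 15 − 5 = 10 in every subsequent period, with present value 10·ρ/(1−ρ).
Deviation is unprofitable when 10·ρ/(1−ρ) ≥ 6, i.e. ρ/(1−ρ) ≥ 3/5.
Equivalently ρ ≥ 6/(6+10) = 3/8.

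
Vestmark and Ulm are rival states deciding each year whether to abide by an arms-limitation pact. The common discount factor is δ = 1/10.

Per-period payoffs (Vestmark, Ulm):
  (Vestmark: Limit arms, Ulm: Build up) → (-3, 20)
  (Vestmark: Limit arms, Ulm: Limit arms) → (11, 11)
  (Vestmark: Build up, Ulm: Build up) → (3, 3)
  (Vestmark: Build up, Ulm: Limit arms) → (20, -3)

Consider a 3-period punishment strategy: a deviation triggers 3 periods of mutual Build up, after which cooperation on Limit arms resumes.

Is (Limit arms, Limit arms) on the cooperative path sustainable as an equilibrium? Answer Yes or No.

Comparing payoff streams over the 4 periods until play realigns: cooperate → 11(1+δ+…+δ^3); deviate → 20 + 3(δ+…+δ^3).
Cooperation is sustained iff (11−3)(δ+…+δ^3) ≥ 20−11.
δ+…+δ^3 = 1/10·(1−(1/10)^3)/(1−1/10) = 0.1110, and (20−11)/(11−3) = 1.1250.
0.1110 < 1.1250, so cooperation is not sustainable.

No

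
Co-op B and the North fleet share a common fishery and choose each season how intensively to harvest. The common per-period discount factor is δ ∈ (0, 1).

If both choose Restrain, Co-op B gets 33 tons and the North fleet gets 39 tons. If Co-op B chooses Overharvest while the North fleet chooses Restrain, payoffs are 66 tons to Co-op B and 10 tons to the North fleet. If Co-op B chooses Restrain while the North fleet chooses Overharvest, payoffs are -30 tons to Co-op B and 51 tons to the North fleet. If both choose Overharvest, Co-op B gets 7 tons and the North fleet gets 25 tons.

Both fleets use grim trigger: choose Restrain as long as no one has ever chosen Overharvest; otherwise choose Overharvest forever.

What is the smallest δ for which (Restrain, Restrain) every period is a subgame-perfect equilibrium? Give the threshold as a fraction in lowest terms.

33/59

For Co-op B: deviation gain 66−33 = 33, per-period punishment loss 33−7 = 26. IC gives δ ≥ 33/59.
For the North fleet: gain 12, loss 14 per period, so δ ≥ 12/26 = 6/13.
The tighter constraint is Co-op B's, so cooperation needs δ ≥ 33/59.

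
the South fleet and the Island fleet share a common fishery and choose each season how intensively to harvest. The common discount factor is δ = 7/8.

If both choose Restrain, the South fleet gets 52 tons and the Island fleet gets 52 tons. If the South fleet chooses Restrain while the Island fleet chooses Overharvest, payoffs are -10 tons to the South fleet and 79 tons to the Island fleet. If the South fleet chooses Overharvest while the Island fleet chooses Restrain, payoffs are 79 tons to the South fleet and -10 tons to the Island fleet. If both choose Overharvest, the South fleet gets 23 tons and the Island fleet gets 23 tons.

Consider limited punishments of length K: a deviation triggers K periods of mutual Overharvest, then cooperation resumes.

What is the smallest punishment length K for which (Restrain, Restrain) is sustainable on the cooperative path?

2

Need Σ_{k=1}^{K} δ^k ≥ (79−52)/(52−23) = 0.9310 at δ = 7/8.
At K = 1 the sum is 0.8750 < 0.9310; at K = 2 it is 1.6406 ≥ 0.9310.
So the minimum punishment length is K = 2.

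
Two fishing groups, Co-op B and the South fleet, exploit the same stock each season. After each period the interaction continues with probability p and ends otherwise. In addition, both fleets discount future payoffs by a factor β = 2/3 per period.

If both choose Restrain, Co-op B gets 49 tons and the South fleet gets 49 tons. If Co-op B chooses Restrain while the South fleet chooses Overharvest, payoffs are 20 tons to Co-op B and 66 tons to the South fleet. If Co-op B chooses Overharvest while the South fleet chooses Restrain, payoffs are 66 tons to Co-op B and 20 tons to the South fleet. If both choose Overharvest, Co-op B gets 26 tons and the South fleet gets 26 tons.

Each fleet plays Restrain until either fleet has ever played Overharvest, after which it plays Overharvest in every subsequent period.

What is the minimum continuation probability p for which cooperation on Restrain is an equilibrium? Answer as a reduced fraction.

With continuation probability p and discount β, the effective per-period discount factor is βp.
Grim-trigger IC: βp ≥ (66−49)/(66−26) = 17/40.
So p ≥ (17/40)/(2/3) = 51/80.

51/80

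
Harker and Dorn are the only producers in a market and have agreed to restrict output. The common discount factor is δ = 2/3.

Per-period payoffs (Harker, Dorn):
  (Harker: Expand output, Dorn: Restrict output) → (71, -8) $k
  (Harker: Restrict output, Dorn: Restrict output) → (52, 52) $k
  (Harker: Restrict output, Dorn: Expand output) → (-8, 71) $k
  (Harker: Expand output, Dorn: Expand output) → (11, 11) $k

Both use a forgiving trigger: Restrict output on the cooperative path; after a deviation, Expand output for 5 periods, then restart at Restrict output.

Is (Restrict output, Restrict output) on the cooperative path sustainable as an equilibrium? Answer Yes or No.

Yes

A one-shot deviation gives 71 now, then 11 for 5 periods, then back to 52.
Gain from deviating: (71−52) today; loss: (52−11) in each of the next 5 periods.
No-deviation condition: (52−11)(δ+…+δ^5) ≥ 71−52, i.e. δ+…+δ^5 ≥ 19/41.
At δ = 2/3: δ+…+δ^5 = 1.7366 ≥ 0.4634.
So cooperation is sustainable.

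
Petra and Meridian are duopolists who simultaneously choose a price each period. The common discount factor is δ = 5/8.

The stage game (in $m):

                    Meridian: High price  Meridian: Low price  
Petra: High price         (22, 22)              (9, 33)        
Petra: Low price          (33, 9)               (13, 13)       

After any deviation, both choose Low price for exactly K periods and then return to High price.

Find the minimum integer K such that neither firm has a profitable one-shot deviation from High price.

3

No profitable deviation requires (22−13)(δ+…+δ^K) ≥ 33−22, i.e. δ+…+δ^K ≥ 11/9 ≈ 1.2222.
With δ = 5/8, the partial sums are K=1: 0.6250, K=2: 1.0156, K=3: 1.2598.
K = 3 is the first length at which the sum reaches 1.2222.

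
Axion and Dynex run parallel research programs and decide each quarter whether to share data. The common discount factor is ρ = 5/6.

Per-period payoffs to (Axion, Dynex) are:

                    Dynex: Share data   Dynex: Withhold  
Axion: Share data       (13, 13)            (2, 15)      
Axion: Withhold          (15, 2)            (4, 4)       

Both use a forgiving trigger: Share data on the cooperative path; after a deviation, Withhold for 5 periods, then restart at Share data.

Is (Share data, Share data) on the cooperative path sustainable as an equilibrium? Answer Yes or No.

Yes

IC: ρ+…+ρ^5 ≥ (15−13)/(13−4) = 2/9.
At ρ = 5/6: partial sum = 2.9906 ≥ 0.2222. Cooperation sustainable.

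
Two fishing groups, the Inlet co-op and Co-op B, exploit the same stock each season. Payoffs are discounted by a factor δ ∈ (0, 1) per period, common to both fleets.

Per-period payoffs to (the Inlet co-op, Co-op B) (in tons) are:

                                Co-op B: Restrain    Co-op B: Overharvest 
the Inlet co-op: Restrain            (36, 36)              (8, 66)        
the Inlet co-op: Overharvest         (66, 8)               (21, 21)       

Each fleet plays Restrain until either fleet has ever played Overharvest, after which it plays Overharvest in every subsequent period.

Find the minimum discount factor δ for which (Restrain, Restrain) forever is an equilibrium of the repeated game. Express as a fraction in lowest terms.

2/3

One-period gain from deviating is 66 − 36 = 30. The loss is 36 − 21 = 15 in every subsequent period, with present value 15·δ/(1−δ).
Deviation is unprofitable when 15·δ/(1−δ) ≥ 30, i.e. δ/(1−δ) ≥ 2.
Equivalently δ ≥ 30/(30+15) = 2/3.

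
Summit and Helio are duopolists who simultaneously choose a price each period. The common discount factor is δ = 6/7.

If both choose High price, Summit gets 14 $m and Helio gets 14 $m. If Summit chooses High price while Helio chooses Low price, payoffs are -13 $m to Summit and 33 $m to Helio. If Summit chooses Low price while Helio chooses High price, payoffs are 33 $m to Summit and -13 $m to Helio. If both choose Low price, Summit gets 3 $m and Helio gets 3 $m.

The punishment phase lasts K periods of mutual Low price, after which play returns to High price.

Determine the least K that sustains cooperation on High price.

IC: δ(1−δ^K)/(1−δ) ≥ (33−14)/(14−3) = 19/11.
With δ = 6/7: need 1 − δ^K ≥ 19/11·(1−6/7)/(6/7), i.e. δ^K ≤ 0.7121.
Since (6/7)^2 = 0.7347 and (6/7)^3 = 0.6297, the smallest such K is 3.

3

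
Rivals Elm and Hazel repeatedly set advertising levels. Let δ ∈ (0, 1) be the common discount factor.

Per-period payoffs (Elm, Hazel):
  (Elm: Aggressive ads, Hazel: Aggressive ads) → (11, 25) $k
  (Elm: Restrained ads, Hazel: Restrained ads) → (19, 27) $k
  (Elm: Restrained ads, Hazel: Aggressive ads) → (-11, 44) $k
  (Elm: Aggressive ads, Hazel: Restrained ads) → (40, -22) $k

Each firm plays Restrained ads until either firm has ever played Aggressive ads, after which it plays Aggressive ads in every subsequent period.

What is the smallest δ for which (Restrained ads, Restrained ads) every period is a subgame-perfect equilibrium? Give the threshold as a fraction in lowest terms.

17/19

Elm's threshold: (40−19)/(40−11) = 21/29.
Hazel's threshold: (44−27)/(44−25) = 17/19.
21/29 < 17/19, so Hazel binds and δ* = 17/19.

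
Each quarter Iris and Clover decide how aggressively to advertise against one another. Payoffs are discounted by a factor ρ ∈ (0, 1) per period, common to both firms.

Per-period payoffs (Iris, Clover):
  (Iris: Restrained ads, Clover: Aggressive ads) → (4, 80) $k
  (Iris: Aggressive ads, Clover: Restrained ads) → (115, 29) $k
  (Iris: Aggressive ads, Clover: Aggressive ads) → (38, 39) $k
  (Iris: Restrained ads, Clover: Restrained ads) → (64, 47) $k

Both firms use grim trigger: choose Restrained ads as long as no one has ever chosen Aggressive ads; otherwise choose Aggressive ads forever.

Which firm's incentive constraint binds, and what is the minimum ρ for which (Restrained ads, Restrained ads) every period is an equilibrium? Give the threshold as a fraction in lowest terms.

Iris: cooperation gives 64 each period; deviation gives 115 once then 38 forever.
  64/(1−ρ) ≥ 115 + 38ρ/(1−ρ) ⇒ ρ ≥ 51/77.
Clover: cooperation gives 47 each period; deviation gives 80 once then 39 forever.
  ρ ≥ 33/41.
Both must hold, so the binding constraint is Clover's: ρ ≥ 33/41.

Clover; ρ ≥ 33/41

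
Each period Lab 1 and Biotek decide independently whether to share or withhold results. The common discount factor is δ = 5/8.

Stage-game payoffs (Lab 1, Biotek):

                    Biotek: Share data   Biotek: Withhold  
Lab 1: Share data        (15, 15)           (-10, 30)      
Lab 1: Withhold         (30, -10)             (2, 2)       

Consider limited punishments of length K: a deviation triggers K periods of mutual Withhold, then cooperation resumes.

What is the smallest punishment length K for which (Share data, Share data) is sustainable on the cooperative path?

3

IC: δ(1−δ^K)/(1−δ) ≥ (30−15)/(15−2) = 15/13.
With δ = 5/8: need 1 − δ^K ≥ 15/13·(1−5/8)/(5/8), i.e. δ^K ≤ 0.3077.
Since (5/8)^2 = 0.3906 and (5/8)^3 = 0.2441, the smallest such K is 3.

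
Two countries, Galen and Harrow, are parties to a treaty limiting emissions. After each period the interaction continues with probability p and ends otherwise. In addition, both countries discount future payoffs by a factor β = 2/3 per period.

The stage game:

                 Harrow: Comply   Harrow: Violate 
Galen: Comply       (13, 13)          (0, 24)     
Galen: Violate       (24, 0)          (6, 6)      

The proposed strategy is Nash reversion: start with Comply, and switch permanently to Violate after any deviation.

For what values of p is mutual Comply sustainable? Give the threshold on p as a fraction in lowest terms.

11/12

With continuation probability p and discount β, the effective per-period discount factor is βp.
Grim-trigger IC: βp ≥ (24−13)/(24−6) = 11/18.
So p ≥ (11/18)/(2/3) = 11/12.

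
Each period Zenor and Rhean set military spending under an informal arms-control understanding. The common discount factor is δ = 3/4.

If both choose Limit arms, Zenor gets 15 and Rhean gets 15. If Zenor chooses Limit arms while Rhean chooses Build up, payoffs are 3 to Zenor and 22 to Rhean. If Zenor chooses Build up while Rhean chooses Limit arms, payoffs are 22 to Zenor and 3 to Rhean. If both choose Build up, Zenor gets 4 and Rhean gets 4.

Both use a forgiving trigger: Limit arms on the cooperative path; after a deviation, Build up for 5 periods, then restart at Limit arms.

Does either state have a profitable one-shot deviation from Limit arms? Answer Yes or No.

A one-shot deviation gives 22 now, then 4 for 5 periods, then back to 15.
Gain from deviating: (22−15) today; loss: (15−4) in each of the next 5 periods.
No-deviation condition: (15−4)(δ+…+δ^5) ≥ 22−15, i.e. δ+…+δ^5 ≥ 7/11.
At δ = 3/4: δ+…+δ^5 = 2.2881 ≥ 0.6364.
So cooperation is sustainable.

No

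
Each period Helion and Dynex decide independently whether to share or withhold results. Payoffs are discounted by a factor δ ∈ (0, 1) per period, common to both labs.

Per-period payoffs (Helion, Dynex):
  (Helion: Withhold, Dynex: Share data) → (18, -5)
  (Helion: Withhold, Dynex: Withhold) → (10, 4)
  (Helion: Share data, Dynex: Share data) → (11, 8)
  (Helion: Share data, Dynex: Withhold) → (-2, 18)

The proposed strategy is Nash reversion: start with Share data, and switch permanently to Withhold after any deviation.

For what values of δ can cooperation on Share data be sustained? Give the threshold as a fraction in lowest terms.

For Helion: deviation gain 18−11 = 7, per-period punishment loss 11−10 = 1. IC gives δ ≥ 7/8.
For Dynex: gain 10, loss 4 per period, so δ ≥ 10/14 = 5/7.
The tighter constraint is Helion's, so cooperation needs δ ≥ 7/8.

7/8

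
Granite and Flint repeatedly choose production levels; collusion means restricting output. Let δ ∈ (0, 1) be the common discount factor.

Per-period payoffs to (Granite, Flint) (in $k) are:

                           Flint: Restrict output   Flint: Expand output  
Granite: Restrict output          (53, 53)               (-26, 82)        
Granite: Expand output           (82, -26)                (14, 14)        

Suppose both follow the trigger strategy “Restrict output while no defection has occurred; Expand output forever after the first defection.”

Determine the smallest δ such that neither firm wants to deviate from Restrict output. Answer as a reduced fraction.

53/(1−δ) ≥ 82 + 14δ/(1−δ)
53 ≥ 82 − 68δ
δ ≥ 29/68.

29/68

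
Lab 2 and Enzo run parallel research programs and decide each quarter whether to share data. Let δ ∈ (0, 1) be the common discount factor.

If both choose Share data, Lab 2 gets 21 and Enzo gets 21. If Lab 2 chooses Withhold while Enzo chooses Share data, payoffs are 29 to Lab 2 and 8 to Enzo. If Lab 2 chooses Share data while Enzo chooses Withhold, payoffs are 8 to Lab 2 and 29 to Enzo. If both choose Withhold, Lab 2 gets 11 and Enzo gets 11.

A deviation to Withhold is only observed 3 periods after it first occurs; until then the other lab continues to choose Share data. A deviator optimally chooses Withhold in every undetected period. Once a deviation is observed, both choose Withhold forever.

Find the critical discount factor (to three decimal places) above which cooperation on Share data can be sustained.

Deviating for the 3 undetected periods gains 29−21 = 8 per period over cooperation, then loses 21−11 = 10 per period forever once punishment starts.
Gain: 8(1 + δ + … + δ^2); loss: 10·δ^3/(1−δ).
No profitable deviation ⇔ 8(1−δ^3) ≤ 10·δ^3, i.e. δ^3 ≥ 8/(8+10) = 4/9.
Hence δ ≥ (4/9)^(1/3) ≈ 0.763.

0.763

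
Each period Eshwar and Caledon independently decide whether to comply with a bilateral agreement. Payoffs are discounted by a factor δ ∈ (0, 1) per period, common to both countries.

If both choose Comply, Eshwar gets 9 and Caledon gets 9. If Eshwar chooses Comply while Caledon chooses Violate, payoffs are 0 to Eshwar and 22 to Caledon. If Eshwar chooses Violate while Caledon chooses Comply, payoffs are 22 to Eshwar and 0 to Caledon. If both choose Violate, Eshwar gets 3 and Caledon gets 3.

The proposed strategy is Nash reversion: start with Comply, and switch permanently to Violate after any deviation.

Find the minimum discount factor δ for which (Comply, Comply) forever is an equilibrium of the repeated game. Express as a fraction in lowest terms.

One-period gain from deviating is 22 − 9 = 13. The loss is 9 − 3 = 6 in every subsequent period, with present value 6·δ/(1−δ).
Deviation is unprofitable when 6·δ/(1−δ) ≥ 13, i.e. δ/(1−δ) ≥ 13/6.
Equivalently δ ≥ 13/(13+6) = 13/19.

13/19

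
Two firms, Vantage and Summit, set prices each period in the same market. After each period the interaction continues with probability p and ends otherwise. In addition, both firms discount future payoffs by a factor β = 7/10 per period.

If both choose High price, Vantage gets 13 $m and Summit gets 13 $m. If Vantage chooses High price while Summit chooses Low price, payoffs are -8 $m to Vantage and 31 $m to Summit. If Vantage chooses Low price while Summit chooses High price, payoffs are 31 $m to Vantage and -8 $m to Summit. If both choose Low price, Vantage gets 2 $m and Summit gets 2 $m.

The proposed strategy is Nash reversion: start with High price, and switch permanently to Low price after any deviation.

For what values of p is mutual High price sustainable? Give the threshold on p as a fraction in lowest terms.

180/203

Expected continuation weight on next period's payoff is β·p = 7/10·p, which plays the role of the discount factor.
Cooperation requires 7/10·p ≥ (31−13)/(31−2) = 18/29, hence p ≥ 180/203.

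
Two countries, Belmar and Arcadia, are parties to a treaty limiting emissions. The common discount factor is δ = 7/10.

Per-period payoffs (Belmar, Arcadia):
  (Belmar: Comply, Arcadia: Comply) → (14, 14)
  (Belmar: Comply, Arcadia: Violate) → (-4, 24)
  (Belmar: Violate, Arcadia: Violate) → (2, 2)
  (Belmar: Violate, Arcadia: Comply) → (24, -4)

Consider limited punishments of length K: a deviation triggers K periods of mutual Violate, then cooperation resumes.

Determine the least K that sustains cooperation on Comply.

2

IC: δ(1−δ^K)/(1−δ) ≥ (24−14)/(14−2) = 5/6.
With δ = 7/10: need 1 − δ^K ≥ 5/6·(1−7/10)/(7/10), i.e. δ^K ≤ 0.6429.
Since (7/10)^1 = 0.7000 and (7/10)^2 = 0.4900, the smallest such K is 2.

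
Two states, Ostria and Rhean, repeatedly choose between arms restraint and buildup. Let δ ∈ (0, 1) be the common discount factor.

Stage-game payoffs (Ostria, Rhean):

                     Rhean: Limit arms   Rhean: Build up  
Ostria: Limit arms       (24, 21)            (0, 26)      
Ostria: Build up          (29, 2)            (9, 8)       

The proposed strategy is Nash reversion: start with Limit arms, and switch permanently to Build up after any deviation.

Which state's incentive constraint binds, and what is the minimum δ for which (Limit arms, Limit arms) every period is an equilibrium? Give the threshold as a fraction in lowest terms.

Ostria: cooperation gives 24 each period; deviation gives 29 once then 9 forever.
  24/(1−δ) ≥ 29 + 9δ/(1−δ) ⇒ δ ≥ 5/20 = 1/4.
Rhean: cooperation gives 21 each period; deviation gives 26 once then 8 forever.
  δ ≥ 5/18.
Both must hold, so the binding constraint is Rhean's: δ ≥ 5/18.

Rhean; δ ≥ 5/18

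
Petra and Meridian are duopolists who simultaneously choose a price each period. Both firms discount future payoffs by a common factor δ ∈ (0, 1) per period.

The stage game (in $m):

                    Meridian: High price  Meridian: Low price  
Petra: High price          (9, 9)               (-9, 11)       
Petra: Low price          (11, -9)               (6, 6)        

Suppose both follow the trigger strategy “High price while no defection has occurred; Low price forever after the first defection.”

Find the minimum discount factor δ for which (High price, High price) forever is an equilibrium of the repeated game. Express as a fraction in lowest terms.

Cooperation forever yields 9 each period: 9/(1−δ).
Deviating yields 11 once, then 6 forever: 11 + 6δ/(1−δ).
No profitable deviation requires 9/(1−δ) ≥ 11 + 6δ/(1−δ).
Multiplying by (1−δ): 9 ≥ 11(1−δ) + 6δ = 11 − 5δ.
So 5δ ≥ 2, i.e. δ ≥ 2/5.

2/5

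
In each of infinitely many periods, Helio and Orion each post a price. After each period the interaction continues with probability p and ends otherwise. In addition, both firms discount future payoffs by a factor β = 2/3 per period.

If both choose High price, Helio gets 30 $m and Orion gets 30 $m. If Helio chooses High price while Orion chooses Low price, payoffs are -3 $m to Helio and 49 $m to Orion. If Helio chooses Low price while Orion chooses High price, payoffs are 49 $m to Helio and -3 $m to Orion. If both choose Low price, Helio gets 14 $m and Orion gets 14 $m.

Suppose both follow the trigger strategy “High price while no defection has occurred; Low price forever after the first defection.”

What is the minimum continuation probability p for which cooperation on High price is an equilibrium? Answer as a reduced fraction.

57/70

With continuation probability p and discount β, the effective per-period discount factor is βp.
Grim-trigger IC: βp ≥ (49−30)/(49−14) = 19/35.
So p ≥ (19/35)/(2/3) = 57/70.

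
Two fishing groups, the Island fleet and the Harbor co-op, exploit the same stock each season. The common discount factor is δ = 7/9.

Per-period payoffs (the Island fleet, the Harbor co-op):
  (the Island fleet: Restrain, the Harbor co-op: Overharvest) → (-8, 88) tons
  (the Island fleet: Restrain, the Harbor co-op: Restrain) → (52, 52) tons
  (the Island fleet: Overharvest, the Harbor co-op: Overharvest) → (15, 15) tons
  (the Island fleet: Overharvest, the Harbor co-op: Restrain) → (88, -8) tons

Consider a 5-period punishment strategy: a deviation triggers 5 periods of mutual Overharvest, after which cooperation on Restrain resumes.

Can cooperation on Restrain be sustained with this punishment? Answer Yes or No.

Yes

IC: δ+…+δ^5 ≥ (88−52)/(52−15) = 36/37.
At δ = 7/9: partial sum = 2.5038 ≥ 0.9730. Cooperation sustainable.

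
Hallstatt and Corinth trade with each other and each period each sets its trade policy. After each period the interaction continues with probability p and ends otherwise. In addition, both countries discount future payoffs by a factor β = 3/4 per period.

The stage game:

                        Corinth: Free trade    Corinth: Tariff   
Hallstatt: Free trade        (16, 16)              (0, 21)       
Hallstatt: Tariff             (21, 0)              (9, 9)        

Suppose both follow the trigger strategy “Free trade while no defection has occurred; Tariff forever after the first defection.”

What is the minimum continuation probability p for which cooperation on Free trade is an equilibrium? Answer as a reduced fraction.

Expected continuation weight on next period's payoff is β·p = 3/4·p, which plays the role of the discount factor.
Cooperation requires 3/4·p ≥ (21−16)/(21−9) = 5/12, hence p ≥ 5/9.

5/9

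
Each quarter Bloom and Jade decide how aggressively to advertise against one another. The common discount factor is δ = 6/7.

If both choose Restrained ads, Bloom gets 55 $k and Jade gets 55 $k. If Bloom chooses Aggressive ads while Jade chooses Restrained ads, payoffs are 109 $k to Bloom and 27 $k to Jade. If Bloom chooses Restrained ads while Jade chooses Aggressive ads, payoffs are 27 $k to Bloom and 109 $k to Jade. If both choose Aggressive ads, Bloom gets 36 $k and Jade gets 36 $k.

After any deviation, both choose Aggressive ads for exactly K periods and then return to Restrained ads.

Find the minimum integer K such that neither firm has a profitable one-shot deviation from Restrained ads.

5

Need Σ_{k=1}^{K} δ^k ≥ (109−55)/(55−36) = 2.8421 at δ = 6/7.
At K = 4 the sum is 2.7613 < 2.8421; at K = 5 it is 3.2240 ≥ 2.8421.
So the minimum punishment length is K = 5.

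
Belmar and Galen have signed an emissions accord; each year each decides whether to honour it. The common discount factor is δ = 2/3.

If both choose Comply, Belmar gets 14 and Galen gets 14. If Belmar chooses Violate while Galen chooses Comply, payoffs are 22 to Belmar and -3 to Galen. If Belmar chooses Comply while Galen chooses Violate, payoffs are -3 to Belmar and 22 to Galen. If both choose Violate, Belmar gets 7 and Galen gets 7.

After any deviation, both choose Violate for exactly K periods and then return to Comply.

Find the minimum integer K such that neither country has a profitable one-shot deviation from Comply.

IC: δ(1−δ^K)/(1−δ) ≥ (22−14)/(14−7) = 8/7.
With δ = 2/3: need 1 − δ^K ≥ 8/7·(1−2/3)/(2/3), i.e. δ^K ≤ 0.4286.
Since (2/3)^2 = 0.4444 and (2/3)^3 = 0.2963, the smallest such K is 3.

3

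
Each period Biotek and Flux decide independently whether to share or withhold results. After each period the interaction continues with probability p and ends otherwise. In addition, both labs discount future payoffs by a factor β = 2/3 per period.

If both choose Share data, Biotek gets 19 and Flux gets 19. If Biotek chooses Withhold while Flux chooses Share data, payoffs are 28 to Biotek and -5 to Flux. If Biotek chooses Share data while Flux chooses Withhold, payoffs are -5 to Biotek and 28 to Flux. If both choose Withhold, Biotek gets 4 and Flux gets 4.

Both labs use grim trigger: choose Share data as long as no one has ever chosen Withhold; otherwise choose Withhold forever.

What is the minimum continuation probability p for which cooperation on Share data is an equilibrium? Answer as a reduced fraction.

9/16

Expected continuation weight on next period's payoff is β·p = 2/3·p, which plays the role of the discount factor.
Cooperation requires 2/3·p ≥ (28−19)/(28−4) = 3/8, hence p ≥ 9/16.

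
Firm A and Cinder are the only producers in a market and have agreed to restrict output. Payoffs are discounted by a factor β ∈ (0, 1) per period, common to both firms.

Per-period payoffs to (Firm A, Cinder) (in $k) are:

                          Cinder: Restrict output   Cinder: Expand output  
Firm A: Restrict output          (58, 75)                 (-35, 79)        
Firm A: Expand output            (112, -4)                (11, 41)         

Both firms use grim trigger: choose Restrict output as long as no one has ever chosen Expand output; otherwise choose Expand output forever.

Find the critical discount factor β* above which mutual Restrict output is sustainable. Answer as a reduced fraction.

Firm A: cooperation gives 58 each period; deviation gives 112 once then 11 forever.
  58/(1−β) ≥ 112 + 11β/(1−β) ⇒ β ≥ 54/101.
Cinder: cooperation gives 75 each period; deviation gives 79 once then 41 forever.
  β ≥ 4/38 = 2/19.
Both must hold, so the binding constraint is Firm A's: β ≥ 54/101.

54/101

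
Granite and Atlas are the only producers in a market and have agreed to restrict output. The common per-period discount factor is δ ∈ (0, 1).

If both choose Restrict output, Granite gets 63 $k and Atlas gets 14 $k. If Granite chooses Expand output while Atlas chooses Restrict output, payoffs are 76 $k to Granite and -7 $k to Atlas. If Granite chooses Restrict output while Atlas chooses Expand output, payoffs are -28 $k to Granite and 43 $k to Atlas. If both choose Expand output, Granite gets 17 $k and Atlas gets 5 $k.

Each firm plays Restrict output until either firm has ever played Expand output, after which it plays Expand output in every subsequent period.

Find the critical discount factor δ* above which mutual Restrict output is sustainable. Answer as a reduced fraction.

For Granite: deviation gain 76−63 = 13, per-period punishment loss 63−17 = 46. IC gives δ ≥ 13/59.
For Atlas: gain 29, loss 9 per period, so δ ≥ 29/38.
The tighter constraint is Atlas's, so cooperation needs δ ≥ 29/38.

29/38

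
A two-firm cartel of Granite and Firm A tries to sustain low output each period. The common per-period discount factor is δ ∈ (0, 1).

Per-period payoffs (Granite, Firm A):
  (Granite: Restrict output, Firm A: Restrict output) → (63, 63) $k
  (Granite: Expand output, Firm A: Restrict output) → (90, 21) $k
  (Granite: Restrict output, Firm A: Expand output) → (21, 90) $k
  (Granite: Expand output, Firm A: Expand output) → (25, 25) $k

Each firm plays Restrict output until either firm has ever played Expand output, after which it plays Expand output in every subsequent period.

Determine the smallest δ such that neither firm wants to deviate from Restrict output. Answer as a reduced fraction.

27/65

One-period gain from deviating is 90 − 63 = 27. The loss is 63 − 25 = 38 in every subsequent period, with present value 38·δ/(1−δ).
Deviation is unprofitable when 38·δ/(1−δ) ≥ 27, i.e. δ/(1−δ) ≥ 27/38.
Equivalently δ ≥ 27/(27+38) = 27/65.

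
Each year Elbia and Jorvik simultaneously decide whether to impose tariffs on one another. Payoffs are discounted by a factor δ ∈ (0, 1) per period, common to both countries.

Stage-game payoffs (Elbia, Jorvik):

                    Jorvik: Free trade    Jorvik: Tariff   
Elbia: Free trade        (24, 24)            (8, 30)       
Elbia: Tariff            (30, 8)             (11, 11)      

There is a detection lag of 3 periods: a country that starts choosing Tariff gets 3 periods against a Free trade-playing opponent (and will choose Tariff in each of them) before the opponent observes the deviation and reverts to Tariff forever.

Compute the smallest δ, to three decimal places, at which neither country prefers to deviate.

0.681

The best deviation is to choose Tariff for all 3 undetected periods, earning 30 each, then 11 forever once detected.
Deviation value: 30(1−δ^3)/(1−δ) + 11δ^3/(1−δ); cooperation value: 24/(1−δ).
IC: 24 ≥ 30(1−δ^3) + 11δ^3 = 30 − 19δ^3.
So δ^3 ≥ 6/19, giving δ ≥ (6/19)^(1/3) ≈ 0.681.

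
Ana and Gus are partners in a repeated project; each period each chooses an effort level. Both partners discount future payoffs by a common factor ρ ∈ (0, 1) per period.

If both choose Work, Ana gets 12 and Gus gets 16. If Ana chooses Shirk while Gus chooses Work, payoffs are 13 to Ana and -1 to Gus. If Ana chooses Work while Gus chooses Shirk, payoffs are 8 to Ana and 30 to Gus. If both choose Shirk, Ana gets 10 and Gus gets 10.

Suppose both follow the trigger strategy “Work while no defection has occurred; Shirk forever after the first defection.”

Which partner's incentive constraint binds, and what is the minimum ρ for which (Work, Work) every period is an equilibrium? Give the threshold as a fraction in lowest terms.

Ana: cooperation gives 12 each period; deviation gives 13 once then 10 forever.
  12/(1−ρ) ≥ 13 + 10ρ/(1−ρ) ⇒ ρ ≥ 1/3.
Gus: cooperation gives 16 each period; deviation gives 30 once then 10 forever.
  ρ ≥ 14/20 = 7/10.
Both must hold, so the binding constraint is Gus's: ρ ≥ 7/10.

Gus; ρ ≥ 7/10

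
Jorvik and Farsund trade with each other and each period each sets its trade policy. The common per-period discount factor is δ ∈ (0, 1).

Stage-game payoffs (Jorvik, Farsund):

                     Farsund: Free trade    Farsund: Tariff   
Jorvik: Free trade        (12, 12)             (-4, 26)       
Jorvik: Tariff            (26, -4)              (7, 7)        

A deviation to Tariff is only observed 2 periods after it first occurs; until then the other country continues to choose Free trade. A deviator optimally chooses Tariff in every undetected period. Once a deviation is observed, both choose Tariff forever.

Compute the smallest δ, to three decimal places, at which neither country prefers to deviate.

0.858

A deviator earns 26 for 2 periods, then 7 forever; cooperating earns 12 forever. Multiplying the IC by (1−δ):
12 ≥ 26(1−δ^2) + 7δ^2, so 19·δ^2 ≥ 14 and δ^2 ≥ 14/19.
δ ≥ (14/19)^(1/2) ≈ 0.858.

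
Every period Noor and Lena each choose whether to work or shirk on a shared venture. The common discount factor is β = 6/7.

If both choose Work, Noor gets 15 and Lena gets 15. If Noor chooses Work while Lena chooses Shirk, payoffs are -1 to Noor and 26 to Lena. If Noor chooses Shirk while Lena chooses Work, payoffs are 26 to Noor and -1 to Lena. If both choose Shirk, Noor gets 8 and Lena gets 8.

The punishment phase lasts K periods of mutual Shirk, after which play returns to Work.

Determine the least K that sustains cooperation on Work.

2

No profitable deviation requires (15−8)(β+…+β^K) ≥ 26−15, i.e. β+…+β^K ≥ 11/7 ≈ 1.5714.
With β = 6/7, the partial sums are K=1: 0.8571, K=2: 1.5918.
K = 2 is the first length at which the sum reaches 1.5714.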